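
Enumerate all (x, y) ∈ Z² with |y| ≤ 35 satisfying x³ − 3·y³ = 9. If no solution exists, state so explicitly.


The equation is x³ - 3y³ = 9. For fixed y, x³ = 3·y³ + 9, so a solution requires the RHS to be a perfect cube.
Strategy: iterate y from -35 to 35, compute RHS = 3·y³ + 9, and check whether it is a (positive or negative) perfect cube.
Check small values of y:
  y = 0: RHS = 9 is not a perfect cube.
  y = 1: RHS = 12 is not a perfect cube.
  y = -1: RHS = 6 is not a perfect cube.
  y = 2: RHS = 33 is not a perfect cube.
  y = -2: RHS = -15 is not a perfect cube.
  y = 3: RHS = 90 is not a perfect cube.
  y = -3: RHS = -72 is not a perfect cube.
Continuing the search up to |y| = 35 finds no solutions either.
No (x, y) in the scanned range satisfies the equation.

No integer solutions with |y| ≤ 35.


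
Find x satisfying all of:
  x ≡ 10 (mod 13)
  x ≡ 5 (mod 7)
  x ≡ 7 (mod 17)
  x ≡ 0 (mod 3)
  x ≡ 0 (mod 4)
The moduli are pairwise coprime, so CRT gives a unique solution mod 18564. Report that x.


Product of moduli M = 13 · 7 · 17 · 3 · 4 = 18564.
Merge one congruence at a time:
  Start: x ≡ 10 (mod 13).
  Combine with x ≡ 5 (mod 7); new modulus lcm = 91.
    Write x = 10 + 13·t and substitute into x ≡ 5 (mod 7): 13·t ≡ 5 − 10 = -5 (mod 7).
    Reduce coefficients mod 7: 6·t ≡ 2 (mod 7).
    The inverse of 6 mod 7 is 6 (since 6·6 = 36 = 5·7 + 1), so t ≡ 6·2 = 12 ≡ 5 (mod 7).
    Then x = 10 + 13·5 = 75, valid modulo lcm(13, 7) = 91: x ≡ 75 (mod 91).
  Combine with x ≡ 7 (mod 17); new modulus lcm = 1547.
    Write x = 75 + 91·t and substitute into x ≡ 7 (mod 17): 91·t ≡ 7 − 75 = -68 (mod 17).
    Reduce coefficients mod 17: 6·t ≡ 0 (mod 17).
    The inverse of 6 mod 17 is 3 (since 6·3 = 18 = 1·17 + 1), so t ≡ 3·0 = 0 ≡ 0 (mod 17).
    Then x = 75 + 91·0 = 75, valid modulo lcm(91, 17) = 1547: x ≡ 75 (mod 1547).
  Combine with x ≡ 0 (mod 3); new modulus lcm = 4641.
    Write x = 75 + 1547·t and substitute into x ≡ 0 (mod 3): 1547·t ≡ 0 − 75 = -75 (mod 3).
    Reduce coefficients mod 3: 2·t ≡ 0 (mod 3).
    The inverse of 2 mod 3 is 2 (since 2·2 = 4 = 1·3 + 1), so t ≡ 2·0 = 0 ≡ 0 (mod 3).
    Then x = 75 + 1547·0 = 75, valid modulo lcm(1547, 3) = 4641: x ≡ 75 (mod 4641).
  Combine with x ≡ 0 (mod 4); new modulus lcm = 18564.
    Write x = 75 + 4641·t and substitute into x ≡ 0 (mod 4): 4641·t ≡ 0 − 75 = -75 (mod 4).
    Reduce coefficients mod 4: 1·t ≡ 1 (mod 4).
    So t ≡ 1 (mod 4).
    Then x = 75 + 4641·1 = 4716, valid modulo lcm(4641, 4) = 18564: x ≡ 4716 (mod 18564).
Verify against each original: 4716 mod 13 = 10, 4716 mod 7 = 5, 4716 mod 17 = 7, 4716 mod 3 = 0, 4716 mod 4 = 0.

x ≡ 4716 (mod 18564).


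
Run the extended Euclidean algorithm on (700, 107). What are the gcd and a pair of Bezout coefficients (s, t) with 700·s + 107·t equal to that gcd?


Euclidean algorithm on (700, 107) — divide until remainder is 0:
  700 = 6 · 107 + 58
  107 = 1 · 58 + 49
  58 = 1 · 49 + 9
  49 = 5 · 9 + 4
  9 = 2 · 4 + 1
  4 = 4 · 1 + 0
gcd(700, 107) = 1.
Track Bezout coefficients alongside the remainders: start with r₀ = 700 = a·1 + b·0 (s = 1, t = 0) and r₁ = 107 = a·0 + b·1 (s = 0, t = 1); each new remainder r_{k+1} = r_{k-1} − q_k·r_k inherits s_{k+1} = s_{k-1} − q_k·s_k, t_{k+1} = t_{k-1} − q_k·t_k, so r_k = a·s_k + b·t_k at every step:
  q = 6: r = 58, s = 1 − 6·0 = 1, t = 0 − 6·1 = -6  (check: 700·1 + 107·(-6) = 58)
  q = 1: r = 49, s = 0 − 1·1 = -1, t = 1 − 1·(-6) = 7  (check: 700·(-1) + 107·7 = 49)
  q = 1: r = 9, s = 1 − 1·(-1) = 2, t = -6 − 1·7 = -13  (check: 700·2 + 107·(-13) = 9)
  q = 5: r = 4, s = -1 − 5·2 = -11, t = 7 − 5·(-13) = 72  (check: 700·(-11) + 107·72 = 4)
  q = 2: r = 1, s = 2 − 2·(-11) = 24, t = -13 − 2·72 = -157  (check: 700·24 + 107·(-157) = 1)
The row with r = 1 (the gcd) gives the Bezout coefficients s = 24, t = -157.
Result: 700 · (24) + 107 · (-157) = 1.

gcd(700, 107) = 1; s = 24, t = -157 (check: 700·24 + 107·(-157) = 1).


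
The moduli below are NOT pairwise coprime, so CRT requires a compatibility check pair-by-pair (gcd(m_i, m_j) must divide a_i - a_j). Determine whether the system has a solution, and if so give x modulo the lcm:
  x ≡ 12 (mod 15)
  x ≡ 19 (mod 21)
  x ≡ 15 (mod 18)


Moduli 15, 21, 18 are not pairwise coprime, so CRT works modulo lcm(m_i) when all pairwise compatibility conditions hold.
Pairwise compatibility: gcd(m_i, m_j) must divide a_i - a_j for every pair.
Merge one congruence at a time:
  Start: x ≡ 12 (mod 15).
  Combine with x ≡ 19 (mod 21): gcd(15, 21) = 3, and 19 - 12 = 7 is NOT divisible by 3.
    ⇒ system is inconsistent (no integer solution).

No solution (the system is inconsistent).


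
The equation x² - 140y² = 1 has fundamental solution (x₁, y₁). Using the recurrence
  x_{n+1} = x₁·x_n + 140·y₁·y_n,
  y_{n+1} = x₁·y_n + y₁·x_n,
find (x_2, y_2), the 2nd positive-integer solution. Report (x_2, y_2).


Step 1: Find the fundamental solution (x₁, y₁) of x² - 140y² = 1.
  Expand √140 as a continued fraction. a₀ = ⌊√140⌋ = 11; iterate m_{k+1} = d_k·a_k − m_k, d_{k+1} = (140 − m_{k+1}²)/d_k, a_{k+1} = ⌊(a₀ + m_{k+1})/d_{k+1}⌋ (starting m₀ = 0, d₀ = 1), with convergents p_k = a_k·p_{k-1} + p_{k-2}, q_k = a_k·q_{k-1} + q_{k-2} (p₋₁ = 1, q₋₁ = 0):
  k = 0: a₀ = 11; p₀/q₀ = 11/1; p₀² − 140·q₀² = 121 − 140 = -19.
  k = 1: m = 11, d = 19, a = ⌊(11 + 11)/19⌋ = 1; p/q = (1·11 + 1)/(1·1 + 0) = 12/1; p² − 140·q² = 144 − 140 = 4.
  k = 2: m = 8, d = 4, a = ⌊(11 + 8)/4⌋ = 4; p/q = (4·12 + 11)/(4·1 + 1) = 59/5; p² − 140·q² = 3481 − 3500 = -19.
  k = 3: m = 8, d = 19, a = ⌊(11 + 8)/19⌋ = 1; p/q = (1·59 + 12)/(1·5 + 1) = 71/6; p² − 140·q² = 5041 − 5040 = 1.
  The first convergent with p² − 140·q² = 1 gives the fundamental solution (x₁, y₁) = (71, 6).
Step 2: Apply the recurrence (x_{n+1}, y_{n+1}) = (x₁x_n + 140y₁y_n, x₁y_n + y₁x_n) repeatedly.
  From (x_1, y_1) = (71, 6): x_2 = 71·71 + 140·6·6 = 10081; y_2 = 71·6 + 6·71 = 852.
Step 3: Verify x_2² - 140·y_2² = 101626561 - 101626560 = 1 (should be 1). ✓

(x_1, y_1) = (71, 6); (x_2, y_2) = (10081, 852).


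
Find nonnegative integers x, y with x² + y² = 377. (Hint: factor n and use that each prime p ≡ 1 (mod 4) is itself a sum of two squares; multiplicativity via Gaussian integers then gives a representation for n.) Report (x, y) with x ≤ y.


Step 1: Factor n = 377 = 13 · 29.
Step 2: Check the mod-4 condition on each prime factor: 13 ≡ 1 (mod 4), exponent 1; 29 ≡ 1 (mod 4), exponent 1.
All primes ≡ 3 (mod 4) appear to even exponent (or don't appear), so by the two-squares theorem n IS expressible as a sum of two squares.
Step 3: Build a representation. Here n = 13 · 29 is a product of primes ≡ 1 (mod 4). Each prime p ≡ 1 (mod 4) is itself a sum of two squares; find a² by testing p − a² for a perfect square:
  13: 13 − 1² = 12, 13 − 2² = 9 = 3² ⇒ 13 = 2² + 3².
  29: 29 − 1² = 28, 29 − 2² = 25 = 5² ⇒ 29 = 2² + 5².
  Combine using the Brahmagupta–Fibonacci identity (a² + b²)(c² + d²) = (ac − bd)² + (ad + bc)² = (ac + bd)² + (ad − bc)²:
  13 · 29 = 377: from (2² + 3²)(2² + 5²), take (2·2 − 3·5, 2·5 + 3·2) = (4 − 15, 10 + 6) = (-11, 16); dropping signs (only squares matter) gives (11, 16); check 11² + 16² = 121 + 256 = 377 ✓.
Step 4: Order so x ≤ y and verify: 11² + 16² = 121 + 256 = 377 = n. ✓

n = 377 = 11² + 16² (one valid representation with x ≤ y).


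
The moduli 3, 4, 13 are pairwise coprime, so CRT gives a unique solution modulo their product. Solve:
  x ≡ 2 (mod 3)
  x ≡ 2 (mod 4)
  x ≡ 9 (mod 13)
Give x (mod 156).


Moduli 3, 4, 13 are pairwise coprime; by CRT there is a unique solution modulo M = 3 · 4 · 13 = 156.
Solve pairwise, accumulating the modulus:
  Start with x ≡ 2 (mod 3).
  Combine with x ≡ 2 (mod 4): since gcd(3, 4) = 1, we get a unique residue mod 12.
    Write x = 2 + 3·t and substitute into x ≡ 2 (mod 4): 3·t ≡ 2 − 2 = 0 (mod 4).
    The inverse of 3 mod 4 is 3 (since 3·3 = 9 = 2·4 + 1), so t ≡ 3·0 = 0 ≡ 0 (mod 4).
    Then x = 2 + 3·0 = 2, valid modulo lcm(3, 4) = 12: x ≡ 2 (mod 12).
  Combine with x ≡ 9 (mod 13): since gcd(12, 13) = 1, we get a unique residue mod 156.
    Write x = 2 + 12·t and substitute into x ≡ 9 (mod 13): 12·t ≡ 9 − 2 = 7 (mod 13).
    The inverse of 12 mod 13 is 12 (since 12·12 = 144 = 11·13 + 1), so t ≡ 12·7 = 84 ≡ 6 (mod 13).
    Then x = 2 + 12·6 = 74, valid modulo lcm(12, 13) = 156: x ≡ 74 (mod 156).
Verify: 74 mod 3 = 2 ✓, 74 mod 4 = 2 ✓, 74 mod 13 = 9 ✓.

x ≡ 74 (mod 156).


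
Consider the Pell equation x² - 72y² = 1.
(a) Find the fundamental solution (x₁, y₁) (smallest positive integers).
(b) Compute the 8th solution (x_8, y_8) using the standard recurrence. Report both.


Step 1: Find the fundamental solution (x₁, y₁) of x² - 72y² = 1.
  Expand √72 as a continued fraction. a₀ = ⌊√72⌋ = 8; iterate m_{k+1} = d_k·a_k − m_k, d_{k+1} = (72 − m_{k+1}²)/d_k, a_{k+1} = ⌊(a₀ + m_{k+1})/d_{k+1}⌋ (starting m₀ = 0, d₀ = 1), with convergents p_k = a_k·p_{k-1} + p_{k-2}, q_k = a_k·q_{k-1} + q_{k-2} (p₋₁ = 1, q₋₁ = 0):
  k = 0: a₀ = 8; p₀/q₀ = 8/1; p₀² − 72·q₀² = 64 − 72 = -8.
  k = 1: m = 8, d = 8, a = ⌊(8 + 8)/8⌋ = 2; p/q = (2·8 + 1)/(2·1 + 0) = 17/2; p² − 72·q² = 289 − 288 = 1.
  The first convergent with p² − 72·q² = 1 gives the fundamental solution (x₁, y₁) = (17, 2).
Step 2: Apply the recurrence (x_{n+1}, y_{n+1}) = (x₁x_n + 72y₁y_n, x₁y_n + y₁x_n) repeatedly.
  From (x_1, y_1) = (17, 2): x_2 = 17·17 + 72·2·2 = 577; y_2 = 17·2 + 2·17 = 68.
  From (x_2, y_2) = (577, 68): x_3 = 17·577 + 72·2·68 = 19601; y_3 = 17·68 + 2·577 = 2310.
  From (x_3, y_3) = (19601, 2310): x_4 = 17·19601 + 72·2·2310 = 665857; y_4 = 17·2310 + 2·19601 = 78472.
  From (x_4, y_4) = (665857, 78472): x_5 = 17·665857 + 72·2·78472 = 22619537; y_5 = 17·78472 + 2·665857 = 2665738.
  From (x_5, y_5) = (22619537, 2665738): x_6 = 17·22619537 + 72·2·2665738 = 768398401; y_6 = 17·2665738 + 2·22619537 = 90556620.
  From (x_6, y_6) = (768398401, 90556620): x_7 = 17·768398401 + 72·2·90556620 = 26102926097; y_7 = 17·90556620 + 2·768398401 = 3076259342.
  From (x_7, y_7) = (26102926097, 3076259342): x_8 = 17·26102926097 + 72·2·3076259342 = 886731088897; y_8 = 17·3076259342 + 2·26102926097 = 104502261008.
Step 3: Verify x_8² - 72·y_8² = 786292024016459316676609 - 786292024016459316676608 = 1 (should be 1). ✓

(x_1, y_1) = (17, 2); (x_8, y_8) = (886731088897, 104502261008).


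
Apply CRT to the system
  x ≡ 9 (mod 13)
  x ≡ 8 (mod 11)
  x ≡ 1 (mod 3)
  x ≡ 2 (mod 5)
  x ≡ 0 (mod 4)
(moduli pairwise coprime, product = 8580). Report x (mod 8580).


Product of moduli M = 13 · 11 · 3 · 5 · 4 = 8580.
Merge one congruence at a time:
  Start: x ≡ 9 (mod 13).
  Combine with x ≡ 8 (mod 11); new modulus lcm = 143.
    Write x = 9 + 13·t and substitute into x ≡ 8 (mod 11): 13·t ≡ 8 − 9 = -1 (mod 11).
    Reduce coefficients mod 11: 2·t ≡ 10 (mod 11).
    The inverse of 2 mod 11 is 6 (since 2·6 = 12 = 1·11 + 1), so t ≡ 6·10 = 60 ≡ 5 (mod 11).
    Then x = 9 + 13·5 = 74, valid modulo lcm(13, 11) = 143: x ≡ 74 (mod 143).
  Combine with x ≡ 1 (mod 3); new modulus lcm = 429.
    Write x = 74 + 143·t and substitute into x ≡ 1 (mod 3): 143·t ≡ 1 − 74 = -73 (mod 3).
    Reduce coefficients mod 3: 2·t ≡ 2 (mod 3).
    The inverse of 2 mod 3 is 2 (since 2·2 = 4 = 1·3 + 1), so t ≡ 2·2 = 4 ≡ 1 (mod 3).
    Then x = 74 + 143·1 = 217, valid modulo lcm(143, 3) = 429: x ≡ 217 (mod 429).
  Combine with x ≡ 2 (mod 5); new modulus lcm = 2145.
    Write x = 217 + 429·t and substitute into x ≡ 2 (mod 5): 429·t ≡ 2 − 217 = -215 (mod 5).
    Reduce coefficients mod 5: 4·t ≡ 0 (mod 5).
    The inverse of 4 mod 5 is 4 (since 4·4 = 16 = 3·5 + 1), so t ≡ 4·0 = 0 ≡ 0 (mod 5).
    Then x = 217 + 429·0 = 217, valid modulo lcm(429, 5) = 2145: x ≡ 217 (mod 2145).
  Combine with x ≡ 0 (mod 4); new modulus lcm = 8580.
    Write x = 217 + 2145·t and substitute into x ≡ 0 (mod 4): 2145·t ≡ 0 − 217 = -217 (mod 4).
    Reduce coefficients mod 4: 1·t ≡ 3 (mod 4).
    So t ≡ 3 (mod 4).
    Then x = 217 + 2145·3 = 6652, valid modulo lcm(2145, 4) = 8580: x ≡ 6652 (mod 8580).
Verify against each original: 6652 mod 13 = 9, 6652 mod 11 = 8, 6652 mod 3 = 1, 6652 mod 5 = 2, 6652 mod 4 = 0.

x ≡ 6652 (mod 8580).


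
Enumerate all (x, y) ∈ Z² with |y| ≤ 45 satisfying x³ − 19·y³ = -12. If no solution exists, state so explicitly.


The equation is x³ - 19y³ = -12. For fixed y, x³ = 19·y³ − 12, so a solution requires the RHS to be a perfect cube.
Strategy: iterate y from -45 to 45, compute RHS = 19·y³ − 12, and check whether it is a (positive or negative) perfect cube.
Check small values of y:
  y = 0: RHS = -12 is not a perfect cube.
  y = 1: RHS = 7 is not a perfect cube.
  y = -1: RHS = -31 is not a perfect cube.
  y = 2: RHS = 140 is not a perfect cube.
  y = -2: RHS = -164 is not a perfect cube.
  y = 3: RHS = 501 is not a perfect cube.
  y = -3: RHS = -525 is not a perfect cube.
Continuing the search up to |y| = 45 finds no solutions either.
No (x, y) in the scanned range satisfies the equation.

No integer solutions with |y| ≤ 45.


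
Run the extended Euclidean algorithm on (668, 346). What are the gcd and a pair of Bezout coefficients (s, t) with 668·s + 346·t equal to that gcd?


Euclidean algorithm on (668, 346) — divide until remainder is 0:
  668 = 1 · 346 + 322
  346 = 1 · 322 + 24
  322 = 13 · 24 + 10
  24 = 2 · 10 + 4
  10 = 2 · 4 + 2
  4 = 2 · 2 + 0
gcd(668, 346) = 2.
Track Bezout coefficients alongside the remainders: start with r₀ = 668 = a·1 + b·0 (s = 1, t = 0) and r₁ = 346 = a·0 + b·1 (s = 0, t = 1); each new remainder r_{k+1} = r_{k-1} − q_k·r_k inherits s_{k+1} = s_{k-1} − q_k·s_k, t_{k+1} = t_{k-1} − q_k·t_k, so r_k = a·s_k + b·t_k at every step:
  q = 1: r = 322, s = 1 − 1·0 = 1, t = 0 − 1·1 = -1  (check: 668·1 + 346·(-1) = 322)
  q = 1: r = 24, s = 0 − 1·1 = -1, t = 1 − 1·(-1) = 2  (check: 668·(-1) + 346·2 = 24)
  q = 13: r = 10, s = 1 − 13·(-1) = 14, t = -1 − 13·2 = -27  (check: 668·14 + 346·(-27) = 10)
  q = 2: r = 4, s = -1 − 2·14 = -29, t = 2 − 2·(-27) = 56  (check: 668·(-29) + 346·56 = 4)
  q = 2: r = 2, s = 14 − 2·(-29) = 72, t = -27 − 2·56 = -139  (check: 668·72 + 346·(-139) = 2)
The row with r = 2 (the gcd) gives the Bezout coefficients s = 72, t = -139.
Result: 668 · (72) + 346 · (-139) = 2.

gcd(668, 346) = 2; s = 72, t = -139 (check: 668·72 + 346·(-139) = 2).


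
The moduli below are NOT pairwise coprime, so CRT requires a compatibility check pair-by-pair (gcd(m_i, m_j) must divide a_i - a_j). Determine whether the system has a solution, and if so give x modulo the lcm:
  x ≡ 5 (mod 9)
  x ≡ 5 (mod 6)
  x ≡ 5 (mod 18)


Moduli 9, 6, 18 are not pairwise coprime, so CRT works modulo lcm(m_i) when all pairwise compatibility conditions hold.
Pairwise compatibility: gcd(m_i, m_j) must divide a_i - a_j for every pair.
Merge one congruence at a time:
  Start: x ≡ 5 (mod 9).
  Combine with x ≡ 5 (mod 6): gcd(9, 6) = 3; 5 - 5 = 0, which IS divisible by 3, so compatible.
    Write x = 5 + 9·t and substitute into x ≡ 5 (mod 6): 9·t ≡ 5 − 5 = 0 (mod 6).
    Divide the congruence (and modulus) by g = 3: 3·t ≡ 0 (mod 2).
    Reduce coefficients mod 2: 1·t ≡ 0 (mod 2).
    So t ≡ 0 (mod 2).
    Then x = 5 + 9·0 = 5, valid modulo lcm(9, 6) = 18: x ≡ 5 (mod 18).
  Combine with x ≡ 5 (mod 18): gcd(18, 18) = 18; 5 - 5 = 0, which IS divisible by 18, so compatible.
    Write x = 5 + 18·t and substitute into x ≡ 5 (mod 18): 18·t ≡ 5 − 5 = 0 (mod 18).
    Divide the congruence (and modulus) by g = 18: 1·t ≡ 0 (mod 1).
    Modulo 1 every t works; take t = 0.
    Then x = 5 + 18·0 = 5, valid modulo lcm(18, 18) = 18: x ≡ 5 (mod 18).
Verify: 5 mod 9 = 5, 5 mod 6 = 5, 5 mod 18 = 5.

x ≡ 5 (mod 18).


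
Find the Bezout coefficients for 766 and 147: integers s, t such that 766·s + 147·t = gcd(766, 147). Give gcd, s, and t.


Euclidean algorithm on (766, 147) — divide until remainder is 0:
  766 = 5 · 147 + 31
  147 = 4 · 31 + 23
  31 = 1 · 23 + 8
  23 = 2 · 8 + 7
  8 = 1 · 7 + 1
  7 = 7 · 1 + 0
gcd(766, 147) = 1.
Track Bezout coefficients alongside the remainders: start with r₀ = 766 = a·1 + b·0 (s = 1, t = 0) and r₁ = 147 = a·0 + b·1 (s = 0, t = 1); each new remainder r_{k+1} = r_{k-1} − q_k·r_k inherits s_{k+1} = s_{k-1} − q_k·s_k, t_{k+1} = t_{k-1} − q_k·t_k, so r_k = a·s_k + b·t_k at every step:
  q = 5: r = 31, s = 1 − 5·0 = 1, t = 0 − 5·1 = -5  (check: 766·1 + 147·(-5) = 31)
  q = 4: r = 23, s = 0 − 4·1 = -4, t = 1 − 4·(-5) = 21  (check: 766·(-4) + 147·21 = 23)
  q = 1: r = 8, s = 1 − 1·(-4) = 5, t = -5 − 1·21 = -26  (check: 766·5 + 147·(-26) = 8)
  q = 2: r = 7, s = -4 − 2·5 = -14, t = 21 − 2·(-26) = 73  (check: 766·(-14) + 147·73 = 7)
  q = 1: r = 1, s = 5 − 1·(-14) = 19, t = -26 − 1·73 = -99  (check: 766·19 + 147·(-99) = 1)
The row with r = 1 (the gcd) gives the Bezout coefficients s = 19, t = -99.
Result: 766 · (19) + 147 · (-99) = 1.

gcd(766, 147) = 1; s = 19, t = -99 (check: 766·19 + 147·(-99) = 1).


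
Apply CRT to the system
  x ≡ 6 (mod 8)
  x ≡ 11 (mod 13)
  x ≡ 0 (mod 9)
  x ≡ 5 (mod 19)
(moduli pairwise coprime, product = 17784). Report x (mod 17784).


Product of moduli M = 8 · 13 · 9 · 19 = 17784.
Merge one congruence at a time:
  Start: x ≡ 6 (mod 8).
  Combine with x ≡ 11 (mod 13); new modulus lcm = 104.
    Write x = 6 + 8·t and substitute into x ≡ 11 (mod 13): 8·t ≡ 11 − 6 = 5 (mod 13).
    The inverse of 8 mod 13 is 5 (since 8·5 = 40 = 3·13 + 1), so t ≡ 5·5 = 25 ≡ 12 (mod 13).
    Then x = 6 + 8·12 = 102, valid modulo lcm(8, 13) = 104: x ≡ 102 (mod 104).
  Combine with x ≡ 0 (mod 9); new modulus lcm = 936.
    Write x = 102 + 104·t and substitute into x ≡ 0 (mod 9): 104·t ≡ 0 − 102 = -102 (mod 9).
    Reduce coefficients mod 9: 5·t ≡ 6 (mod 9).
    The inverse of 5 mod 9 is 2 (since 5·2 = 10 = 1·9 + 1), so t ≡ 2·6 = 12 ≡ 3 (mod 9).
    Then x = 102 + 104·3 = 414, valid modulo lcm(104, 9) = 936: x ≡ 414 (mod 936).
  Combine with x ≡ 5 (mod 19); new modulus lcm = 17784.
    Write x = 414 + 936·t and substitute into x ≡ 5 (mod 19): 936·t ≡ 5 − 414 = -409 (mod 19).
    Reduce coefficients mod 19: 5·t ≡ 9 (mod 19).
    The inverse of 5 mod 19 is 4 (since 5·4 = 20 = 1·19 + 1), so t ≡ 4·9 = 36 ≡ 17 (mod 19).
    Then x = 414 + 936·17 = 16326, valid modulo lcm(936, 19) = 17784: x ≡ 16326 (mod 17784).
Verify against each original: 16326 mod 8 = 6, 16326 mod 13 = 11, 16326 mod 9 = 0, 16326 mod 19 = 5.

x ≡ 16326 (mod 17784).


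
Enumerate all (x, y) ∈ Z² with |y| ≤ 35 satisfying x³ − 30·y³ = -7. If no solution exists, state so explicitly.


The equation is x³ - 30y³ = -7. For fixed y, x³ = 30·y³ − 7, so a solution requires the RHS to be a perfect cube.
Strategy: iterate y from -35 to 35, compute RHS = 30·y³ − 7, and check whether it is a (positive or negative) perfect cube.
Check small values of y:
  y = 0: RHS = -7 is not a perfect cube.
  y = 1: RHS = 23 is not a perfect cube.
  y = -1: RHS = -37 is not a perfect cube.
  y = 2: RHS = 233 is not a perfect cube.
  y = -2: RHS = -247 is not a perfect cube.
  y = 3: RHS = 803 is not a perfect cube.
  y = -3: RHS = -817 is not a perfect cube.
Continuing the search up to |y| = 35 finds no solutions either.
No (x, y) in the scanned range satisfies the equation.

No integer solutions with |y| ≤ 35.


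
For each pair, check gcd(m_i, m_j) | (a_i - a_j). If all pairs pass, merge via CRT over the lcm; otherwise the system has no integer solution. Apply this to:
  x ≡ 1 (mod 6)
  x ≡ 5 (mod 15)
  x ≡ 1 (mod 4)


Moduli 6, 15, 4 are not pairwise coprime, so CRT works modulo lcm(m_i) when all pairwise compatibility conditions hold.
Pairwise compatibility: gcd(m_i, m_j) must divide a_i - a_j for every pair.
Merge one congruence at a time:
  Start: x ≡ 1 (mod 6).
  Combine with x ≡ 5 (mod 15): gcd(6, 15) = 3, and 5 - 1 = 4 is NOT divisible by 3.
    ⇒ system is inconsistent (no integer solution).

No solution (the system is inconsistent).


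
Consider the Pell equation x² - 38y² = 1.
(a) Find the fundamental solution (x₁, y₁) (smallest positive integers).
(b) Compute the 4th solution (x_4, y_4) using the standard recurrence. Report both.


Step 1: Find the fundamental solution (x₁, y₁) of x² - 38y² = 1.
  Expand √38 as a continued fraction. a₀ = ⌊√38⌋ = 6; iterate m_{k+1} = d_k·a_k − m_k, d_{k+1} = (38 − m_{k+1}²)/d_k, a_{k+1} = ⌊(a₀ + m_{k+1})/d_{k+1}⌋ (starting m₀ = 0, d₀ = 1), with convergents p_k = a_k·p_{k-1} + p_{k-2}, q_k = a_k·q_{k-1} + q_{k-2} (p₋₁ = 1, q₋₁ = 0):
  k = 0: a₀ = 6; p₀/q₀ = 6/1; p₀² − 38·q₀² = 36 − 38 = -2.
  k = 1: m = 6, d = 2, a = ⌊(6 + 6)/2⌋ = 6; p/q = (6·6 + 1)/(6·1 + 0) = 37/6; p² − 38·q² = 1369 − 1368 = 1.
  The first convergent with p² − 38·q² = 1 gives the fundamental solution (x₁, y₁) = (37, 6).
Step 2: Apply the recurrence (x_{n+1}, y_{n+1}) = (x₁x_n + 38y₁y_n, x₁y_n + y₁x_n) repeatedly.
  From (x_1, y_1) = (37, 6): x_2 = 37·37 + 38·6·6 = 2737; y_2 = 37·6 + 6·37 = 444.
  From (x_2, y_2) = (2737, 444): x_3 = 37·2737 + 38·6·444 = 202501; y_3 = 37·444 + 6·2737 = 32850.
  From (x_3, y_3) = (202501, 32850): x_4 = 37·202501 + 38·6·32850 = 14982337; y_4 = 37·32850 + 6·202501 = 2430456.
Step 3: Verify x_4² - 38·y_4² = 224470421981569 - 224470421981568 = 1 (should be 1). ✓

(x_1, y_1) = (37, 6); (x_4, y_4) = (14982337, 2430456).


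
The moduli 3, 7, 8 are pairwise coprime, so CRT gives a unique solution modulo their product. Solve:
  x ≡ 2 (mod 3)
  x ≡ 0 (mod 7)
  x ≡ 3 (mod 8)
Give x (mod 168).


Moduli 3, 7, 8 are pairwise coprime; by CRT there is a unique solution modulo M = 3 · 7 · 8 = 168.
Solve pairwise, accumulating the modulus:
  Start with x ≡ 2 (mod 3).
  Combine with x ≡ 0 (mod 7): since gcd(3, 7) = 1, we get a unique residue mod 21.
    Write x = 2 + 3·t and substitute into x ≡ 0 (mod 7): 3·t ≡ 0 − 2 = -2 (mod 7).
    Reduce coefficients mod 7: 3·t ≡ 5 (mod 7).
    The inverse of 3 mod 7 is 5 (since 3·5 = 15 = 2·7 + 1), so t ≡ 5·5 = 25 ≡ 4 (mod 7).
    Then x = 2 + 3·4 = 14, valid modulo lcm(3, 7) = 21: x ≡ 14 (mod 21).
  Combine with x ≡ 3 (mod 8): since gcd(21, 8) = 1, we get a unique residue mod 168.
    Write x = 14 + 21·t and substitute into x ≡ 3 (mod 8): 21·t ≡ 3 − 14 = -11 (mod 8).
    Reduce coefficients mod 8: 5·t ≡ 5 (mod 8).
    The inverse of 5 mod 8 is 5 (since 5·5 = 25 = 3·8 + 1), so t ≡ 5·5 = 25 ≡ 1 (mod 8).
    Then x = 14 + 21·1 = 35, valid modulo lcm(21, 8) = 168: x ≡ 35 (mod 168).
Verify: 35 mod 3 = 2 ✓, 35 mod 7 = 0 ✓, 35 mod 8 = 3 ✓.

x ≡ 35 (mod 168).


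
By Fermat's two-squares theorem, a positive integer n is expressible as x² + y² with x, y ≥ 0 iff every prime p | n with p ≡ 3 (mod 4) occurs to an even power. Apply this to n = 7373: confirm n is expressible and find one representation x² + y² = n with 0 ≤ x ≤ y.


Step 1: Factor n = 7373 = 73 · 101.
Step 2: Check the mod-4 condition on each prime factor: 73 ≡ 1 (mod 4), exponent 1; 101 ≡ 1 (mod 4), exponent 1.
All primes ≡ 3 (mod 4) appear to even exponent (or don't appear), so by the two-squares theorem n IS expressible as a sum of two squares.
Step 3: Build a representation. Here n = 73 · 101 is a product of primes ≡ 1 (mod 4). Each prime p ≡ 1 (mod 4) is itself a sum of two squares; find a² by testing p − a² for a perfect square:
  73: 73 − 1² = 72, 73 − 2² = 69, 73 − 3² = 64 = 8² ⇒ 73 = 3² + 8².
  101: 101 − 1² = 100 = 10² ⇒ 101 = 1² + 10².
  Combine using the Brahmagupta–Fibonacci identity (a² + b²)(c² + d²) = (ac − bd)² + (ad + bc)² = (ac + bd)² + (ad − bc)²:
  73 · 101 = 7373: from (3² + 8²)(1² + 10²), take (3·1 − 8·10, 3·10 + 8·1) = (3 − 80, 30 + 8) = (-77, 38); dropping signs (only squares matter) gives (77, 38); check 77² + 38² = 5929 + 1444 = 7373 ✓.
Step 4: Order so x ≤ y and verify: 38² + 77² = 1444 + 5929 = 7373 = n. ✓

n = 7373 = 38² + 77² (one valid representation with x ≤ y).


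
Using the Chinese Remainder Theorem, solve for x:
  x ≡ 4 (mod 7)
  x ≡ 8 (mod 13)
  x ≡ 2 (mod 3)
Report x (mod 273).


Moduli 7, 13, 3 are pairwise coprime; by CRT there is a unique solution modulo M = 7 · 13 · 3 = 273.
Solve pairwise, accumulating the modulus:
  Start with x ≡ 4 (mod 7).
  Combine with x ≡ 8 (mod 13): since gcd(7, 13) = 1, we get a unique residue mod 91.
    Write x = 4 + 7·t and substitute into x ≡ 8 (mod 13): 7·t ≡ 8 − 4 = 4 (mod 13).
    The inverse of 7 mod 13 is 2 (since 7·2 = 14 = 1·13 + 1), so t ≡ 2·4 = 8 ≡ 8 (mod 13).
    Then x = 4 + 7·8 = 60, valid modulo lcm(7, 13) = 91: x ≡ 60 (mod 91).
  Combine with x ≡ 2 (mod 3): since gcd(91, 3) = 1, we get a unique residue mod 273.
    Write x = 60 + 91·t and substitute into x ≡ 2 (mod 3): 91·t ≡ 2 − 60 = -58 (mod 3).
    Reduce coefficients mod 3: 1·t ≡ 2 (mod 3).
    So t ≡ 2 (mod 3).
    Then x = 60 + 91·2 = 242, valid modulo lcm(91, 3) = 273: x ≡ 242 (mod 273).
Verify: 242 mod 7 = 4 ✓, 242 mod 13 = 8 ✓, 242 mod 3 = 2 ✓.

x ≡ 242 (mod 273).


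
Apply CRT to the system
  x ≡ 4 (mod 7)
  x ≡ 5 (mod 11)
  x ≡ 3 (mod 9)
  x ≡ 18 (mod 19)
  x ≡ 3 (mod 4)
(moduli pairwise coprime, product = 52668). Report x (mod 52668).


Product of moduli M = 7 · 11 · 9 · 19 · 4 = 52668.
Merge one congruence at a time:
  Start: x ≡ 4 (mod 7).
  Combine with x ≡ 5 (mod 11); new modulus lcm = 77.
    Write x = 4 + 7·t and substitute into x ≡ 5 (mod 11): 7·t ≡ 5 − 4 = 1 (mod 11).
    The inverse of 7 mod 11 is 8 (since 7·8 = 56 = 5·11 + 1), so t ≡ 8·1 = 8 ≡ 8 (mod 11).
    Then x = 4 + 7·8 = 60, valid modulo lcm(7, 11) = 77: x ≡ 60 (mod 77).
  Combine with x ≡ 3 (mod 9); new modulus lcm = 693.
    Write x = 60 + 77·t and substitute into x ≡ 3 (mod 9): 77·t ≡ 3 − 60 = -57 (mod 9).
    Reduce coefficients mod 9: 5·t ≡ 6 (mod 9).
    The inverse of 5 mod 9 is 2 (since 5·2 = 10 = 1·9 + 1), so t ≡ 2·6 = 12 ≡ 3 (mod 9).
    Then x = 60 + 77·3 = 291, valid modulo lcm(77, 9) = 693: x ≡ 291 (mod 693).
  Combine with x ≡ 18 (mod 19); new modulus lcm = 13167.
    Write x = 291 + 693·t and substitute into x ≡ 18 (mod 19): 693·t ≡ 18 − 291 = -273 (mod 19).
    Reduce coefficients mod 19: 9·t ≡ 12 (mod 19).
    The inverse of 9 mod 19 is 17 (since 9·17 = 153 = 8·19 + 1), so t ≡ 17·12 = 204 ≡ 14 (mod 19).
    Then x = 291 + 693·14 = 9993, valid modulo lcm(693, 19) = 13167: x ≡ 9993 (mod 13167).
  Combine with x ≡ 3 (mod 4); new modulus lcm = 52668.
    Write x = 9993 + 13167·t and substitute into x ≡ 3 (mod 4): 13167·t ≡ 3 − 9993 = -9990 (mod 4).
    Reduce coefficients mod 4: 3·t ≡ 2 (mod 4).
    The inverse of 3 mod 4 is 3 (since 3·3 = 9 = 2·4 + 1), so t ≡ 3·2 = 6 ≡ 2 (mod 4).
    Then x = 9993 + 13167·2 = 36327, valid modulo lcm(13167, 4) = 52668: x ≡ 36327 (mod 52668).
Verify against each original: 36327 mod 7 = 4, 36327 mod 11 = 5, 36327 mod 9 = 3, 36327 mod 19 = 18, 36327 mod 4 = 3.

x ≡ 36327 (mod 52668).


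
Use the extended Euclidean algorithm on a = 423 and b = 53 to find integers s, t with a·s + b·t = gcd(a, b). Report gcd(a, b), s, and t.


Euclidean algorithm on (423, 53) — divide until remainder is 0:
  423 = 7 · 53 + 52
  53 = 1 · 52 + 1
  52 = 52 · 1 + 0
gcd(423, 53) = 1.
Track Bezout coefficients alongside the remainders: start with r₀ = 423 = a·1 + b·0 (s = 1, t = 0) and r₁ = 53 = a·0 + b·1 (s = 0, t = 1); each new remainder r_{k+1} = r_{k-1} − q_k·r_k inherits s_{k+1} = s_{k-1} − q_k·s_k, t_{k+1} = t_{k-1} − q_k·t_k, so r_k = a·s_k + b·t_k at every step:
  q = 7: r = 52, s = 1 − 7·0 = 1, t = 0 − 7·1 = -7  (check: 423·1 + 53·(-7) = 52)
  q = 1: r = 1, s = 0 − 1·1 = -1, t = 1 − 1·(-7) = 8  (check: 423·(-1) + 53·8 = 1)
The row with r = 1 (the gcd) gives the Bezout coefficients s = -1, t = 8.
Result: 423 · (-1) + 53 · (8) = 1.

gcd(423, 53) = 1; s = -1, t = 8 (check: 423·(-1) + 53·8 = 1).


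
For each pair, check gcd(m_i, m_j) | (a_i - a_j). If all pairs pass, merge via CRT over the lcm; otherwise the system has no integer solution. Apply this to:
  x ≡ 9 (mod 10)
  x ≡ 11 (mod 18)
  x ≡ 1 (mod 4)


Moduli 10, 18, 4 are not pairwise coprime, so CRT works modulo lcm(m_i) when all pairwise compatibility conditions hold.
Pairwise compatibility: gcd(m_i, m_j) must divide a_i - a_j for every pair.
Merge one congruence at a time:
  Start: x ≡ 9 (mod 10).
  Combine with x ≡ 11 (mod 18): gcd(10, 18) = 2; 11 - 9 = 2, which IS divisible by 2, so compatible.
    Write x = 9 + 10·t and substitute into x ≡ 11 (mod 18): 10·t ≡ 11 − 9 = 2 (mod 18).
    Divide the congruence (and modulus) by g = 2: 5·t ≡ 1 (mod 9).
    The inverse of 5 mod 9 is 2 (since 5·2 = 10 = 1·9 + 1), so t ≡ 2·1 = 2 ≡ 2 (mod 9).
    Then x = 9 + 10·2 = 29, valid modulo lcm(10, 18) = 90: x ≡ 29 (mod 90).
  Combine with x ≡ 1 (mod 4): gcd(90, 4) = 2; 1 - 29 = -28, which IS divisible by 2, so compatible.
    Write x = 29 + 90·t and substitute into x ≡ 1 (mod 4): 90·t ≡ 1 − 29 = -28 (mod 4).
    Divide the congruence (and modulus) by g = 2: 45·t ≡ -14 (mod 2).
    Reduce coefficients mod 2: 1·t ≡ 0 (mod 2).
    So t ≡ 0 (mod 2).
    Then x = 29 + 90·0 = 29, valid modulo lcm(90, 4) = 180: x ≡ 29 (mod 180).
Verify: 29 mod 10 = 9, 29 mod 18 = 11, 29 mod 4 = 1.

x ≡ 29 (mod 180).


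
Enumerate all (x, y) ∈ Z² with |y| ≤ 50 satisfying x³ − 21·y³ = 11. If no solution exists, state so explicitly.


The equation is x³ - 21y³ = 11. For fixed y, x³ = 21·y³ + 11, so a solution requires the RHS to be a perfect cube.
Strategy: iterate y from -50 to 50, compute RHS = 21·y³ + 11, and check whether it is a (positive or negative) perfect cube.
Check small values of y:
  y = 0: RHS = 11 is not a perfect cube.
  y = 1: RHS = 32 is not a perfect cube.
  y = -1: RHS = -10 is not a perfect cube.
  y = 2: RHS = 179 is not a perfect cube.
  y = -2: RHS = -157 is not a perfect cube.
  y = 3: RHS = 578 is not a perfect cube.
  y = -3: RHS = -556 is not a perfect cube.
Continuing the search up to |y| = 50 finds no solutions either.
No (x, y) in the scanned range satisfies the equation.

No integer solutions with |y| ≤ 50.


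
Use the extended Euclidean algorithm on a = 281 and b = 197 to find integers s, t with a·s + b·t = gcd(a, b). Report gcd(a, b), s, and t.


Euclidean algorithm on (281, 197) — divide until remainder is 0:
  281 = 1 · 197 + 84
  197 = 2 · 84 + 29
  84 = 2 · 29 + 26
  29 = 1 · 26 + 3
  26 = 8 · 3 + 2
  3 = 1 · 2 + 1
  2 = 2 · 1 + 0
gcd(281, 197) = 1.
Track Bezout coefficients alongside the remainders: start with r₀ = 281 = a·1 + b·0 (s = 1, t = 0) and r₁ = 197 = a·0 + b·1 (s = 0, t = 1); each new remainder r_{k+1} = r_{k-1} − q_k·r_k inherits s_{k+1} = s_{k-1} − q_k·s_k, t_{k+1} = t_{k-1} − q_k·t_k, so r_k = a·s_k + b·t_k at every step:
  q = 1: r = 84, s = 1 − 1·0 = 1, t = 0 − 1·1 = -1  (check: 281·1 + 197·(-1) = 84)
  q = 2: r = 29, s = 0 − 2·1 = -2, t = 1 − 2·(-1) = 3  (check: 281·(-2) + 197·3 = 29)
  q = 2: r = 26, s = 1 − 2·(-2) = 5, t = -1 − 2·3 = -7  (check: 281·5 + 197·(-7) = 26)
  q = 1: r = 3, s = -2 − 1·5 = -7, t = 3 − 1·(-7) = 10  (check: 281·(-7) + 197·10 = 3)
  q = 8: r = 2, s = 5 − 8·(-7) = 61, t = -7 − 8·10 = -87  (check: 281·61 + 197·(-87) = 2)
  q = 1: r = 1, s = -7 − 1·61 = -68, t = 10 − 1·(-87) = 97  (check: 281·(-68) + 197·97 = 1)
The row with r = 1 (the gcd) gives the Bezout coefficients s = -68, t = 97.
Result: 281 · (-68) + 197 · (97) = 1.

gcd(281, 197) = 1; s = -68, t = 97 (check: 281·(-68) + 197·97 = 1).


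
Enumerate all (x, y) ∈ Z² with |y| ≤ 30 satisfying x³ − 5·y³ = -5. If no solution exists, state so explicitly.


The equation is x³ - 5y³ = -5. For fixed y, x³ = 5·y³ − 5, so a solution requires the RHS to be a perfect cube.
Strategy: iterate y from -30 to 30, compute RHS = 5·y³ − 5, and check whether it is a (positive or negative) perfect cube.
Check small values of y:
  y = 0: RHS = -5 is not a perfect cube.
  y = 1: RHS = 0 = (0)³ ⇒ x = 0 works.
  y = -1: RHS = -10 is not a perfect cube.
  y = 2: RHS = 35 is not a perfect cube.
  y = -2: RHS = -45 is not a perfect cube.
  y = 3: RHS = 130 is not a perfect cube.
  y = -3: RHS = -140 is not a perfect cube.
Continuing the search up to |y| = 30 finds no further solutions beyond those listed.
Collected solutions: (0, 1).

Solutions (with |y| ≤ 30): (0, 1).


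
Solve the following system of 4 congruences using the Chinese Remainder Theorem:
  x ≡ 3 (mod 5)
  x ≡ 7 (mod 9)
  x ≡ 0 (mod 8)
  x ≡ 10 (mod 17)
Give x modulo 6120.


Product of moduli M = 5 · 9 · 8 · 17 = 6120.
Merge one congruence at a time:
  Start: x ≡ 3 (mod 5).
  Combine with x ≡ 7 (mod 9); new modulus lcm = 45.
    Write x = 3 + 5·t and substitute into x ≡ 7 (mod 9): 5·t ≡ 7 − 3 = 4 (mod 9).
    The inverse of 5 mod 9 is 2 (since 5·2 = 10 = 1·9 + 1), so t ≡ 2·4 = 8 ≡ 8 (mod 9).
    Then x = 3 + 5·8 = 43, valid modulo lcm(5, 9) = 45: x ≡ 43 (mod 45).
  Combine with x ≡ 0 (mod 8); new modulus lcm = 360.
    Write x = 43 + 45·t and substitute into x ≡ 0 (mod 8): 45·t ≡ 0 − 43 = -43 (mod 8).
    Reduce coefficients mod 8: 5·t ≡ 5 (mod 8).
    The inverse of 5 mod 8 is 5 (since 5·5 = 25 = 3·8 + 1), so t ≡ 5·5 = 25 ≡ 1 (mod 8).
    Then x = 43 + 45·1 = 88, valid modulo lcm(45, 8) = 360: x ≡ 88 (mod 360).
  Combine with x ≡ 10 (mod 17); new modulus lcm = 6120.
    Write x = 88 + 360·t and substitute into x ≡ 10 (mod 17): 360·t ≡ 10 − 88 = -78 (mod 17).
    Reduce coefficients mod 17: 3·t ≡ 7 (mod 17).
    The inverse of 3 mod 17 is 6 (since 3·6 = 18 = 1·17 + 1), so t ≡ 6·7 = 42 ≡ 8 (mod 17).
    Then x = 88 + 360·8 = 2968, valid modulo lcm(360, 17) = 6120: x ≡ 2968 (mod 6120).
Verify against each original: 2968 mod 5 = 3, 2968 mod 9 = 7, 2968 mod 8 = 0, 2968 mod 17 = 10.

x ≡ 2968 (mod 6120).


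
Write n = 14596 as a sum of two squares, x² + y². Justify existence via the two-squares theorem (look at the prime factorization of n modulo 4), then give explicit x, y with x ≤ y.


Step 1: Factor n = 14596 = 2^2 · 41 · 89.
Step 2: Check the mod-4 condition on each prime factor: 2 = 2 (special); 41 ≡ 1 (mod 4), exponent 1; 89 ≡ 1 (mod 4), exponent 1.
All primes ≡ 3 (mod 4) appear to even exponent (or don't appear), so by the two-squares theorem n IS expressible as a sum of two squares.
Step 3: Build a representation. Group n = k² · m with k = 2 and m = 41 · 89 = 3649 (a product of primes ≡ 1 (mod 4)); a representation of m scales to one of n via (k·x)² + (k·y)² = k²(x² + y²). Each prime p ≡ 1 (mod 4) is itself a sum of two squares; find a² by testing p − a² for a perfect square:
  41: 41 − 1² = 40, 41 − 2² = 37, 41 − 3² = 32, 41 − 4² = 25 = 5² ⇒ 41 = 4² + 5².
  89: 89 − 1² = 88, 89 − 2² = 85, 89 − 3² = 80, 89 − 4² = 73, 89 − 5² = 64 = 8² ⇒ 89 = 5² + 8².
  Combine using the Brahmagupta–Fibonacci identity (a² + b²)(c² + d²) = (ac − bd)² + (ad + bc)² = (ac + bd)² + (ad − bc)²:
  41 · 89 = 3649: from (4² + 5²)(5² + 8²), take (4·5 − 5·8, 4·8 + 5·5) = (20 − 40, 32 + 25) = (-20, 57); dropping signs (only squares matter) gives (20, 57); check 20² + 57² = 400 + 3249 = 3649 ✓.
  Scale by k = 2: (2·20, 2·57) = (40, 114).
Step 4: Order so x ≤ y and verify: 40² + 114² = 1600 + 12996 = 14596 = n. ✓

n = 14596 = 40² + 114² (one valid representation with x ≤ y).


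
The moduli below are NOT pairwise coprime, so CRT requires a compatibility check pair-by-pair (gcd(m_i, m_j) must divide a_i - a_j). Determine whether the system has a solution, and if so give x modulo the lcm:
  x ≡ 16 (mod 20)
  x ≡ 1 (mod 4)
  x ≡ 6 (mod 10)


Moduli 20, 4, 10 are not pairwise coprime, so CRT works modulo lcm(m_i) when all pairwise compatibility conditions hold.
Pairwise compatibility: gcd(m_i, m_j) must divide a_i - a_j for every pair.
Merge one congruence at a time:
  Start: x ≡ 16 (mod 20).
  Combine with x ≡ 1 (mod 4): gcd(20, 4) = 4, and 1 - 16 = -15 is NOT divisible by 4.
    ⇒ system is inconsistent (no integer solution).

No solution (the system is inconsistent).


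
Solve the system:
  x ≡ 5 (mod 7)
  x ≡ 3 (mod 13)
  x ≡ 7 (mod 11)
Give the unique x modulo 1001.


Moduli 7, 13, 11 are pairwise coprime; by CRT there is a unique solution modulo M = 7 · 13 · 11 = 1001.
Solve pairwise, accumulating the modulus:
  Start with x ≡ 5 (mod 7).
  Combine with x ≡ 3 (mod 13): since gcd(7, 13) = 1, we get a unique residue mod 91.
    Write x = 5 + 7·t and substitute into x ≡ 3 (mod 13): 7·t ≡ 3 − 5 = -2 (mod 13).
    Reduce coefficients mod 13: 7·t ≡ 11 (mod 13).
    The inverse of 7 mod 13 is 2 (since 7·2 = 14 = 1·13 + 1), so t ≡ 2·11 = 22 ≡ 9 (mod 13).
    Then x = 5 + 7·9 = 68, valid modulo lcm(7, 13) = 91: x ≡ 68 (mod 91).
  Combine with x ≡ 7 (mod 11): since gcd(91, 11) = 1, we get a unique residue mod 1001.
    Write x = 68 + 91·t and substitute into x ≡ 7 (mod 11): 91·t ≡ 7 − 68 = -61 (mod 11).
    Reduce coefficients mod 11: 3·t ≡ 5 (mod 11).
    The inverse of 3 mod 11 is 4 (since 3·4 = 12 = 1·11 + 1), so t ≡ 4·5 = 20 ≡ 9 (mod 11).
    Then x = 68 + 91·9 = 887, valid modulo lcm(91, 11) = 1001: x ≡ 887 (mod 1001).
Verify: 887 mod 7 = 5 ✓, 887 mod 13 = 3 ✓, 887 mod 11 = 7 ✓.

x ≡ 887 (mod 1001).


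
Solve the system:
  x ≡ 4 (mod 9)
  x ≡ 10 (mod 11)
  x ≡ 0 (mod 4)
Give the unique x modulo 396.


Moduli 9, 11, 4 are pairwise coprime; by CRT there is a unique solution modulo M = 9 · 11 · 4 = 396.
Solve pairwise, accumulating the modulus:
  Start with x ≡ 4 (mod 9).
  Combine with x ≡ 10 (mod 11): since gcd(9, 11) = 1, we get a unique residue mod 99.
    Write x = 4 + 9·t and substitute into x ≡ 10 (mod 11): 9·t ≡ 10 − 4 = 6 (mod 11).
    The inverse of 9 mod 11 is 5 (since 9·5 = 45 = 4·11 + 1), so t ≡ 5·6 = 30 ≡ 8 (mod 11).
    Then x = 4 + 9·8 = 76, valid modulo lcm(9, 11) = 99: x ≡ 76 (mod 99).
  Combine with x ≡ 0 (mod 4): since gcd(99, 4) = 1, we get a unique residue mod 396.
    Write x = 76 + 99·t and substitute into x ≡ 0 (mod 4): 99·t ≡ 0 − 76 = -76 (mod 4).
    Reduce coefficients mod 4: 3·t ≡ 0 (mod 4).
    The inverse of 3 mod 4 is 3 (since 3·3 = 9 = 2·4 + 1), so t ≡ 3·0 = 0 ≡ 0 (mod 4).
    Then x = 76 + 99·0 = 76, valid modulo lcm(99, 4) = 396: x ≡ 76 (mod 396).
Verify: 76 mod 9 = 4 ✓, 76 mod 11 = 10 ✓, 76 mod 4 = 0 ✓.

x ≡ 76 (mod 396).


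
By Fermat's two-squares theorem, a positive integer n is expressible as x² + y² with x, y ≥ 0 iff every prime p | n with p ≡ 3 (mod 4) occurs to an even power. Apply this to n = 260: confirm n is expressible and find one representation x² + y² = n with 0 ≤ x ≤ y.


Step 1: Factor n = 260 = 2^2 · 5 · 13.
Step 2: Check the mod-4 condition on each prime factor: 2 = 2 (special); 5 ≡ 1 (mod 4), exponent 1; 13 ≡ 1 (mod 4), exponent 1.
All primes ≡ 3 (mod 4) appear to even exponent (or don't appear), so by the two-squares theorem n IS expressible as a sum of two squares.
Step 3: Build a representation. Group n = k² · m with k = 2 and m = 5 · 13 = 65 (a product of primes ≡ 1 (mod 4)); a representation of m scales to one of n via (k·x)² + (k·y)² = k²(x² + y²). Each prime p ≡ 1 (mod 4) is itself a sum of two squares; find a² by testing p − a² for a perfect square:
  5: 5 − 1² = 4 = 2² ⇒ 5 = 1² + 2².
  13: 13 − 1² = 12, 13 − 2² = 9 = 3² ⇒ 13 = 2² + 3².
  Combine using the Brahmagupta–Fibonacci identity (a² + b²)(c² + d²) = (ac − bd)² + (ad + bc)² = (ac + bd)² + (ad − bc)²:
  5 · 13 = 65: from (1² + 2²)(2² + 3²), take (1·2 − 2·3, 1·3 + 2·2) = (2 − 6, 3 + 4) = (-4, 7); dropping signs (only squares matter) gives (4, 7); check 4² + 7² = 16 + 49 = 65 ✓.
  Scale by k = 2: (2·4, 2·7) = (8, 14).
Step 4: Order so x ≤ y and verify: 8² + 14² = 64 + 196 = 260 = n. ✓

n = 260 = 8² + 14² (one valid representation with x ≤ y).
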